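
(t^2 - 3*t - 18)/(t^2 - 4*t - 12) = (t + 3)/(t + 2)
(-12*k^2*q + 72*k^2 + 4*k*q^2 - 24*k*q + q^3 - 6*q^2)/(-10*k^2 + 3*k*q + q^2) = (6*k*q - 36*k + q^2 - 6*q)/(5*k + q)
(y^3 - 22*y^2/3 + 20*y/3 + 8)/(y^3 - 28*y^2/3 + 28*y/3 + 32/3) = (y - 6)/(y - 8)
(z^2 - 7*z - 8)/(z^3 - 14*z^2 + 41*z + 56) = 1/(z - 7)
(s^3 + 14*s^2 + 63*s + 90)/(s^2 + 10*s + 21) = (s^2 + 11*s + 30)/(s + 7)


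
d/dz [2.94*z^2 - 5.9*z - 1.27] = 5.88*z - 5.9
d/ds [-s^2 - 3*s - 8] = -2*s - 3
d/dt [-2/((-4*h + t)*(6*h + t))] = 2*(2*h + 2*t)/((4*h - t)^2*(6*h + t)^2)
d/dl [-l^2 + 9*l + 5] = 9 - 2*l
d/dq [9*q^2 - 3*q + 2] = 18*q - 3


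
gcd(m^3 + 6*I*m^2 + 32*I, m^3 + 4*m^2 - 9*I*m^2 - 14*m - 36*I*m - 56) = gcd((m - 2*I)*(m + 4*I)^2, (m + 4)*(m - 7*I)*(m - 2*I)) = m - 2*I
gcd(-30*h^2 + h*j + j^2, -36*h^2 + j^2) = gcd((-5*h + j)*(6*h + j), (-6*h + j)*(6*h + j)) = 6*h + j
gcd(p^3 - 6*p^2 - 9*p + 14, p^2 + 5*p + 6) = p + 2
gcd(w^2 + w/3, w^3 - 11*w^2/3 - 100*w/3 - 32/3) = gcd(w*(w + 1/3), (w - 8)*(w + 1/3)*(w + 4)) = w + 1/3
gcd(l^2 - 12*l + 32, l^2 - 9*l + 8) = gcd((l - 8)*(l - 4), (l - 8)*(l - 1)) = l - 8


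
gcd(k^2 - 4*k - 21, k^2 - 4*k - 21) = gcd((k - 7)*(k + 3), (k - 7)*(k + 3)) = k^2 - 4*k - 21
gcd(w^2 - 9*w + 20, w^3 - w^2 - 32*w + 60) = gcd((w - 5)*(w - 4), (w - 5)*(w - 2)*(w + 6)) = w - 5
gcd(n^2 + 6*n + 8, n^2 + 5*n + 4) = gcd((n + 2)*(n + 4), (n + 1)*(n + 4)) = n + 4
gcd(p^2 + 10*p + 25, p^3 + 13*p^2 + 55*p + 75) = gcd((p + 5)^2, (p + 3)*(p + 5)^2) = p^2 + 10*p + 25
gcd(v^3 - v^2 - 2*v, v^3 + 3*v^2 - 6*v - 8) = v^2 - v - 2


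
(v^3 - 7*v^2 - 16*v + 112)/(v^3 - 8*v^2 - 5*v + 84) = (v + 4)/(v + 3)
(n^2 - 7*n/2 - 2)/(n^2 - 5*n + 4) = (n + 1/2)/(n - 1)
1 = 1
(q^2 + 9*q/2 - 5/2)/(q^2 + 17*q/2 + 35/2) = (2*q - 1)/(2*q + 7)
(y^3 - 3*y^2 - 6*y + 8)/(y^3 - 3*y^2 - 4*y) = (y^2 + y - 2)/(y*(y + 1))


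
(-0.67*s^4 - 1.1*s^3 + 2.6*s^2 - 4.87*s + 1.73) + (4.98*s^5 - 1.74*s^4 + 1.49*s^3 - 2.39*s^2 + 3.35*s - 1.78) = 4.98*s^5 - 2.41*s^4 + 0.39*s^3 + 0.21*s^2 - 1.52*s - 0.05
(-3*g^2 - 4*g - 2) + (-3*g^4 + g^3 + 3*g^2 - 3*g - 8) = -3*g^4 + g^3 - 7*g - 10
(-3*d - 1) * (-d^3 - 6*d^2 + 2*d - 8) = 3*d^4 + 19*d^3 + 22*d + 8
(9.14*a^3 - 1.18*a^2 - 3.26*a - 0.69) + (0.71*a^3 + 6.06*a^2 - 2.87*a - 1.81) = 9.85*a^3 + 4.88*a^2 - 6.13*a - 2.5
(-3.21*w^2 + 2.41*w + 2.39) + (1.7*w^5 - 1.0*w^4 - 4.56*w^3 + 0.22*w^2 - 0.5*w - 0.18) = 1.7*w^5 - 1.0*w^4 - 4.56*w^3 - 2.99*w^2 + 1.91*w + 2.21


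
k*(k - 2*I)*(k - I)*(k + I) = k^4 - 2*I*k^3 + k^2 - 2*I*k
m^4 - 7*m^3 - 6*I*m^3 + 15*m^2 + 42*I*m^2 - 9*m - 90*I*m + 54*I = (m - 3)^2*(m - 1)*(m - 6*I)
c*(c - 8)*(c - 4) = c^3 - 12*c^2 + 32*c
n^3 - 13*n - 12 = (n - 4)*(n + 1)*(n + 3)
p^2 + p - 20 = (p - 4)*(p + 5)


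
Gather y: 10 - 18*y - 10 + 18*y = 0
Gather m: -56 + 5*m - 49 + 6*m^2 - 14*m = 6*m^2 - 9*m - 105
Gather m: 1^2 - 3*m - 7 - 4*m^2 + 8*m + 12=-4*m^2 + 5*m + 6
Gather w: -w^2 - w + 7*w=-w^2 + 6*w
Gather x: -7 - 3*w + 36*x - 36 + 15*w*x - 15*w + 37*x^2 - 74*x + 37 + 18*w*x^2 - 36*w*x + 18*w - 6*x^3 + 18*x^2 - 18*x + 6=-6*x^3 + x^2*(18*w + 55) + x*(-21*w - 56)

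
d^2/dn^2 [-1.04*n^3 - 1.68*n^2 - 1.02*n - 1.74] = -6.24*n - 3.36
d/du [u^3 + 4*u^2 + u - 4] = 3*u^2 + 8*u + 1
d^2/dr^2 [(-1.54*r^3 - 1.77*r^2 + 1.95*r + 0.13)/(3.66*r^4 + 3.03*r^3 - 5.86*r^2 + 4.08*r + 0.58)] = (-41.2584479999998*r^9 - 142.261272*r^8 - 2.49245999999994*r^7 + 539.668734*r^6 + 409.589766*r^5 - 164.379816*r^4 - 129.073124*r^3 - 65.9679599999999*r^2 + 16.637988*r - 5.208064)/(49.027896*r^12 + 121.766004*r^11 - 134.688366*r^10 - 198.137097*r^9 + 510.435234*r^8 - 61.9235640000001*r^7 - 511.77745*r^6 + 561.80844*r^5 - 186.177984*r^4 - 12.227436*r^3 + 23.050824*r^2 + 4.117536*r + 0.195112)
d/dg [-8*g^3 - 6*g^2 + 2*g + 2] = -24*g^2 - 12*g + 2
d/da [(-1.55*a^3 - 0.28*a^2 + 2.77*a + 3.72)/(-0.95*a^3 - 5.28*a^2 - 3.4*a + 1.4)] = (8.88178419700125e-16*a^5 + 7.918*a^4 + 15.803*a^3 + 19.6696*a^2 + 38.4992*a + 16.526)/(0.9025*a^6 + 10.032*a^5 + 34.3384*a^4 + 33.244*a^3 - 3.224*a^2 - 9.52*a + 1.96)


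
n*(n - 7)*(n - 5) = n^3 - 12*n^2 + 35*n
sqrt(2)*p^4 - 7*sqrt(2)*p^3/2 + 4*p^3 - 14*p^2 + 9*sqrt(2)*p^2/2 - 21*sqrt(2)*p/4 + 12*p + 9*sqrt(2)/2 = (p - 2)*(p - 3/2)*(p + 3*sqrt(2)/2)*(sqrt(2)*p + 1)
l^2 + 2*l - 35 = (l - 5)*(l + 7)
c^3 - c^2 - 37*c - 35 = (c - 7)*(c + 1)*(c + 5)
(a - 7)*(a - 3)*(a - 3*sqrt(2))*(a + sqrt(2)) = a^4 - 10*a^3 - 2*sqrt(2)*a^3 + 15*a^2 + 20*sqrt(2)*a^2 - 42*sqrt(2)*a + 60*a - 126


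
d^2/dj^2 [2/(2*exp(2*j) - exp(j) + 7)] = 2*((1 - 8*exp(j))*(2*exp(2*j) - exp(j) + 7) + 2*(4*exp(j) - 1)^2*exp(j))*exp(j)/(2*exp(2*j) - exp(j) + 7)^3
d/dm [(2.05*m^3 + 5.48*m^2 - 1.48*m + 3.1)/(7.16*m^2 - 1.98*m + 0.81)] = (14.678*m^4 - 8.11799999999999*m^3 + 4.72789999999999*m^2 - 35.5144*m + 4.9392)/(51.2656*m^4 - 28.3536*m^3 + 15.5196*m^2 - 3.2076*m + 0.6561)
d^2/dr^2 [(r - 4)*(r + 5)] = 2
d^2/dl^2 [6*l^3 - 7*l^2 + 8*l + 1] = 36*l - 14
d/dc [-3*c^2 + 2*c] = 2 - 6*c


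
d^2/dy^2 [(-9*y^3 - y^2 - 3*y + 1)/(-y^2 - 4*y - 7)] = 8*(20*y^3 + 183*y^2 + 312*y - 11)/(y^6 + 12*y^5 + 69*y^4 + 232*y^3 + 483*y^2 + 588*y + 343)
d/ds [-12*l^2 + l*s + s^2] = l + 2*s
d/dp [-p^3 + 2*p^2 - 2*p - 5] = -3*p^2 + 4*p - 2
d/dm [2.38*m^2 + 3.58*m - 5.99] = 4.76*m + 3.58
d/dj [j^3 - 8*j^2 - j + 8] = 3*j^2 - 16*j - 1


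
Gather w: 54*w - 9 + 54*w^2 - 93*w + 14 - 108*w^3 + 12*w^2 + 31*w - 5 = -108*w^3 + 66*w^2 - 8*w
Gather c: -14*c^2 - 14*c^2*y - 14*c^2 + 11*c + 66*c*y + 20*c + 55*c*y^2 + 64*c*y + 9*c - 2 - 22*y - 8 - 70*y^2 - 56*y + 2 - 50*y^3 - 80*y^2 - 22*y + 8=c^2*(-14*y - 28) + c*(55*y^2 + 130*y + 40) - 50*y^3 - 150*y^2 - 100*y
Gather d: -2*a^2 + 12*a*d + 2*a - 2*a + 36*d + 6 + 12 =-2*a^2 + d*(12*a + 36) + 18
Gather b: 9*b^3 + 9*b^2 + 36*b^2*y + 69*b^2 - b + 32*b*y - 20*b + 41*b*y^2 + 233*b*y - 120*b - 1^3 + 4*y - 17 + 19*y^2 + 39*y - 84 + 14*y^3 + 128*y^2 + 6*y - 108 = 9*b^3 + b^2*(36*y + 78) + b*(41*y^2 + 265*y - 141) + 14*y^3 + 147*y^2 + 49*y - 210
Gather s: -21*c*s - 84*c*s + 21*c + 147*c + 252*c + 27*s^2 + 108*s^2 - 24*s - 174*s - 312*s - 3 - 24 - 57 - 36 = 420*c + 135*s^2 + s*(-105*c - 510) - 120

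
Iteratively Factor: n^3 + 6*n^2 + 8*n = (n + 2)*(n^2 + 4*n) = (n + 2)*(n + 4)*(n)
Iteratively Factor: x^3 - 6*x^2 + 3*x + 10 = (x + 1)*(x^2 - 7*x + 10) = (x - 2)*(x + 1)*(x - 5)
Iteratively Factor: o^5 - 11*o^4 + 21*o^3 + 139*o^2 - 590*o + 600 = (o - 5)*(o^4 - 6*o^3 - 9*o^2 + 94*o - 120) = (o - 5)*(o - 3)*(o^3 - 3*o^2 - 18*o + 40) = (o - 5)^2*(o - 3)*(o^2 + 2*o - 8) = (o - 5)^2*(o - 3)*(o + 4)*(o - 2)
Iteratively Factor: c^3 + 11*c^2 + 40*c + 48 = (c + 4)*(c^2 + 7*c + 12) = (c + 4)^2*(c + 3)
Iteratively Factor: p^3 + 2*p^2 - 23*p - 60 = (p + 4)*(p^2 - 2*p - 15) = (p - 5)*(p + 4)*(p + 3)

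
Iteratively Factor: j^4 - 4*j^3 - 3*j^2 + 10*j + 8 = (j - 2)*(j^3 - 2*j^2 - 7*j - 4) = (j - 2)*(j + 1)*(j^2 - 3*j - 4) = (j - 2)*(j + 1)^2*(j - 4)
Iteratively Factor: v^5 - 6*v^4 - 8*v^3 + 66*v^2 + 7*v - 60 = (v - 1)*(v^4 - 5*v^3 - 13*v^2 + 53*v + 60) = (v - 1)*(v + 3)*(v^3 - 8*v^2 + 11*v + 20) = (v - 1)*(v + 1)*(v + 3)*(v^2 - 9*v + 20) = (v - 5)*(v - 1)*(v + 1)*(v + 3)*(v - 4)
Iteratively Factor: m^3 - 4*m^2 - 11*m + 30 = (m - 2)*(m^2 - 2*m - 15) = (m - 5)*(m - 2)*(m + 3)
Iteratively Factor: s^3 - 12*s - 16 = (s - 4)*(s^2 + 4*s + 4) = (s - 4)*(s + 2)*(s + 2)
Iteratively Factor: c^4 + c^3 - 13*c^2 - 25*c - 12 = (c + 3)*(c^3 - 2*c^2 - 7*c - 4) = (c - 4)*(c + 3)*(c^2 + 2*c + 1) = (c - 4)*(c + 1)*(c + 3)*(c + 1)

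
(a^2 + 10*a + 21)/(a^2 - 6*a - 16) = (a^2 + 10*a + 21)/(a^2 - 6*a - 16)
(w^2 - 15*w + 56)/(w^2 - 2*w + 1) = (w^2 - 15*w + 56)/(w^2 - 2*w + 1)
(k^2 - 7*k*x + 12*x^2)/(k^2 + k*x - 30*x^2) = (k^2 - 7*k*x + 12*x^2)/(k^2 + k*x - 30*x^2)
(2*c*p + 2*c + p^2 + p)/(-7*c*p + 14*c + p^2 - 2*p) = (2*c*p + 2*c + p^2 + p)/(-7*c*p + 14*c + p^2 - 2*p)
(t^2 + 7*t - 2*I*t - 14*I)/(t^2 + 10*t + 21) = (t - 2*I)/(t + 3)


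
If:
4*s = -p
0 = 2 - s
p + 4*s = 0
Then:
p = -8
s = 2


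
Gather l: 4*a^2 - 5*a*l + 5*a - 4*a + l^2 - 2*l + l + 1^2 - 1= 4*a^2 + a + l^2 + l*(-5*a - 1)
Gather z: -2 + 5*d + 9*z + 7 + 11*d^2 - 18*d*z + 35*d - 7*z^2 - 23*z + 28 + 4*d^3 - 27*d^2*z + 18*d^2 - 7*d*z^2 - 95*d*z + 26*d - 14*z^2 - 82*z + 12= 4*d^3 + 29*d^2 + 66*d + z^2*(-7*d - 21) + z*(-27*d^2 - 113*d - 96) + 45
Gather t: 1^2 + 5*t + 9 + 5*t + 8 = 10*t + 18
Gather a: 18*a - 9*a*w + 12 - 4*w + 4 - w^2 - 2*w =a*(18 - 9*w) - w^2 - 6*w + 16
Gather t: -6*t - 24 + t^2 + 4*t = t^2 - 2*t - 24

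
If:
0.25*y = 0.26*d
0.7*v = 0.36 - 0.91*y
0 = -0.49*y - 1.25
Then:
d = -2.45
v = 3.83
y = -2.55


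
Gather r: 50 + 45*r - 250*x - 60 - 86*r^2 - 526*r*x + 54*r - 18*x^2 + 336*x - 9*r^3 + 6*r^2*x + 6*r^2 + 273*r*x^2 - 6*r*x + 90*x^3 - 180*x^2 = -9*r^3 + r^2*(6*x - 80) + r*(273*x^2 - 532*x + 99) + 90*x^3 - 198*x^2 + 86*x - 10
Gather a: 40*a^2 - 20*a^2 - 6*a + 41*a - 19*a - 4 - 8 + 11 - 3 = 20*a^2 + 16*a - 4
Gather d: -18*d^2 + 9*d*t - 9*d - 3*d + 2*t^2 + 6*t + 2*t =-18*d^2 + d*(9*t - 12) + 2*t^2 + 8*t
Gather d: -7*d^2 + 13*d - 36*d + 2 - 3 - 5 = -7*d^2 - 23*d - 6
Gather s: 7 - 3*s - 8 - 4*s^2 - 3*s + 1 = -4*s^2 - 6*s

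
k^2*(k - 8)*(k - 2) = k^4 - 10*k^3 + 16*k^2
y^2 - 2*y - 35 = (y - 7)*(y + 5)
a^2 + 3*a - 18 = (a - 3)*(a + 6)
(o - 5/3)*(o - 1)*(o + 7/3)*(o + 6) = o^4 + 17*o^3/3 - 59*o^2/9 - 211*o/9 + 70/3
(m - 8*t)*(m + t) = m^2 - 7*m*t - 8*t^2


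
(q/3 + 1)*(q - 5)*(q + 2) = q^3/3 - 19*q/3 - 10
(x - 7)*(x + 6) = x^2 - x - 42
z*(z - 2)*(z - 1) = z^3 - 3*z^2 + 2*z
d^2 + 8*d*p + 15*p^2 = (d + 3*p)*(d + 5*p)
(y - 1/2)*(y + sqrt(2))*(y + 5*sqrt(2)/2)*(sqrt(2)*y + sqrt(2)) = sqrt(2)*y^4 + sqrt(2)*y^3/2 + 7*y^3 + 7*y^2/2 + 9*sqrt(2)*y^2/2 - 7*y/2 + 5*sqrt(2)*y/2 - 5*sqrt(2)/2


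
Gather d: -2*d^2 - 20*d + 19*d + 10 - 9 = -2*d^2 - d + 1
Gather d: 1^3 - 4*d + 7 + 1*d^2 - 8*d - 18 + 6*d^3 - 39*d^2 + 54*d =6*d^3 - 38*d^2 + 42*d - 10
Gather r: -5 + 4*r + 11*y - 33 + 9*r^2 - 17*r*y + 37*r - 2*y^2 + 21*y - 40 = 9*r^2 + r*(41 - 17*y) - 2*y^2 + 32*y - 78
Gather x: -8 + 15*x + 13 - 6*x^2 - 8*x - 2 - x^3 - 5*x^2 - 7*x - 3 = -x^3 - 11*x^2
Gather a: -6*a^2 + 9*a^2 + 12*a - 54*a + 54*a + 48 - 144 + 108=3*a^2 + 12*a + 12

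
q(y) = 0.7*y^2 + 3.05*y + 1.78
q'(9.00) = 15.65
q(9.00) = 85.93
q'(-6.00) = -5.35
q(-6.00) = 8.68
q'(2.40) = 6.41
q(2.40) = 13.13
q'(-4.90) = -3.81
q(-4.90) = 3.64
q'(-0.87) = 1.83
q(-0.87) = -0.34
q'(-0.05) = 2.98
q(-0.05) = 1.63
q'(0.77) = 4.13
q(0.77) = 4.54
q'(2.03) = 5.89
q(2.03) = 10.86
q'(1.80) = 5.57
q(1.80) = 9.54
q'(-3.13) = -1.33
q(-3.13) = -0.91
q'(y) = 1.4*y + 3.05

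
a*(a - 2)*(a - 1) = a^3 - 3*a^2 + 2*a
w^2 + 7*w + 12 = (w + 3)*(w + 4)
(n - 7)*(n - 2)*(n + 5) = n^3 - 4*n^2 - 31*n + 70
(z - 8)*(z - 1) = z^2 - 9*z + 8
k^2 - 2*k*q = k*(k - 2*q)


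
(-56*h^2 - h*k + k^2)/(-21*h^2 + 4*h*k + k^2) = (8*h - k)/(3*h - k)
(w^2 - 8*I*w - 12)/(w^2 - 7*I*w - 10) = (w - 6*I)/(w - 5*I)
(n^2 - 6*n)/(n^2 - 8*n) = (n - 6)/(n - 8)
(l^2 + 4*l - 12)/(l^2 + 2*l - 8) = (l + 6)/(l + 4)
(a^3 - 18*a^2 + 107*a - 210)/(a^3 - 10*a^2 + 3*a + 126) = (a - 5)/(a + 3)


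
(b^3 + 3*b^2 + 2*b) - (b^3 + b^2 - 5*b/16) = 2*b^2 + 37*b/16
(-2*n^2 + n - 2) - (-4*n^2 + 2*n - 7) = 2*n^2 - n + 5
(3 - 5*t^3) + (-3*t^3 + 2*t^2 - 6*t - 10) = -8*t^3 + 2*t^2 - 6*t - 7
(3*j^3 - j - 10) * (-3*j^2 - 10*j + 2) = -9*j^5 - 30*j^4 + 9*j^3 + 40*j^2 + 98*j - 20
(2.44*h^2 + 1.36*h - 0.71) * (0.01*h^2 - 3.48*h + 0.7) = 0.0244*h^4 - 8.4776*h^3 - 3.0319*h^2 + 3.4228*h - 0.497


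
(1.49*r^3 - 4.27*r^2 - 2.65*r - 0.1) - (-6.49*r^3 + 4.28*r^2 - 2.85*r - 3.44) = 7.98*r^3 - 8.55*r^2 + 0.2*r + 3.34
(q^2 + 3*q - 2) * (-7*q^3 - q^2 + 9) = -7*q^5 - 22*q^4 + 11*q^3 + 11*q^2 + 27*q - 18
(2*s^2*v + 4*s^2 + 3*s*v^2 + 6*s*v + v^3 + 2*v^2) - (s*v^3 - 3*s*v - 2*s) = 2*s^2*v + 4*s^2 - s*v^3 + 3*s*v^2 + 9*s*v + 2*s + v^3 + 2*v^2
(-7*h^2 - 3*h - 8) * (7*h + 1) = -49*h^3 - 28*h^2 - 59*h - 8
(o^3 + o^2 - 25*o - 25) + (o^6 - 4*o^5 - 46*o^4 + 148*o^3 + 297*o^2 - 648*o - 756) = o^6 - 4*o^5 - 46*o^4 + 149*o^3 + 298*o^2 - 673*o - 781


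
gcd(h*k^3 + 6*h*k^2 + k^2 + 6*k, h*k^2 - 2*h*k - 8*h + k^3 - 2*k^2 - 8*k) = 1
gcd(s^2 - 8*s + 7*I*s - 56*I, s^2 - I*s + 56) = s + 7*I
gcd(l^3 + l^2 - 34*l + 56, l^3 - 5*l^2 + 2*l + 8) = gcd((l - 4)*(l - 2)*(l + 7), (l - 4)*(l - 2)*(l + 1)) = l^2 - 6*l + 8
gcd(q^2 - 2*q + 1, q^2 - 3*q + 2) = q - 1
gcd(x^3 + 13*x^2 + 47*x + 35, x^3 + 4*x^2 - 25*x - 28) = x^2 + 8*x + 7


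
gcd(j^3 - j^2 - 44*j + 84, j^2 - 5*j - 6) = j - 6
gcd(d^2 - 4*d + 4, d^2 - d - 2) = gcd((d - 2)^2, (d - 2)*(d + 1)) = d - 2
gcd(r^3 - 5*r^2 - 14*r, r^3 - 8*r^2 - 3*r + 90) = 1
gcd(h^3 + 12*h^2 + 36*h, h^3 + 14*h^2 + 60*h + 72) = h^2 + 12*h + 36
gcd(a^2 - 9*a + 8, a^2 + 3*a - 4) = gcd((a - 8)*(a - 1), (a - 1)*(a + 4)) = a - 1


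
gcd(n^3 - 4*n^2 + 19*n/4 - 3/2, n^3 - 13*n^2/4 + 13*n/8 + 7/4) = n - 2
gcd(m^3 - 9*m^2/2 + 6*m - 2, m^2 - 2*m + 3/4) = m - 1/2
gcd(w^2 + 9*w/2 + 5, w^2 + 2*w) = w + 2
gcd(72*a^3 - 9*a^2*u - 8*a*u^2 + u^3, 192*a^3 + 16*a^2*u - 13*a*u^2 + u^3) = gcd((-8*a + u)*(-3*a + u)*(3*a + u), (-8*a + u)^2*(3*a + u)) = -24*a^2 - 5*a*u + u^2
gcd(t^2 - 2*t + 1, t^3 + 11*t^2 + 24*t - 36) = t - 1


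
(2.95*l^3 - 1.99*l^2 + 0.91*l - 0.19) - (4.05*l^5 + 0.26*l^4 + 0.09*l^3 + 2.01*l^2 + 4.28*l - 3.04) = -4.05*l^5 - 0.26*l^4 + 2.86*l^3 - 4.0*l^2 - 3.37*l + 2.85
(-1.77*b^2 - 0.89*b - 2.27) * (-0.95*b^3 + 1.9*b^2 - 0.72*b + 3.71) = 1.6815*b^5 - 2.5175*b^4 + 1.7399*b^3 - 10.2389*b^2 - 1.6675*b - 8.4217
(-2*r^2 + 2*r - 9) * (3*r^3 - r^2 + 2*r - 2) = -6*r^5 + 8*r^4 - 33*r^3 + 17*r^2 - 22*r + 18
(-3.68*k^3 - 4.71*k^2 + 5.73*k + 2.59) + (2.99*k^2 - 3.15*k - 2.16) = -3.68*k^3 - 1.72*k^2 + 2.58*k + 0.43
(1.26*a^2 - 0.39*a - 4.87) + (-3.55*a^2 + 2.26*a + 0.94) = -2.29*a^2 + 1.87*a - 3.93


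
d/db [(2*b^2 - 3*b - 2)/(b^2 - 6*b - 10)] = 9*(-b^2 - 4*b + 2)/(b^4 - 12*b^3 + 16*b^2 + 120*b + 100)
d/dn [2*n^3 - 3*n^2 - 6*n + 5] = 6*n^2 - 6*n - 6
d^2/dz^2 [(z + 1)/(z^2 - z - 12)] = 2*(-3*z*(-z^2 + z + 12) - (z + 1)*(2*z - 1)^2)/(-z^2 + z + 12)^3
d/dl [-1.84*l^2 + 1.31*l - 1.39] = 1.31 - 3.68*l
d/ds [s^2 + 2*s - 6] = 2*s + 2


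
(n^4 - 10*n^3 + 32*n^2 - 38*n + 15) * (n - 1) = n^5 - 11*n^4 + 42*n^3 - 70*n^2 + 53*n - 15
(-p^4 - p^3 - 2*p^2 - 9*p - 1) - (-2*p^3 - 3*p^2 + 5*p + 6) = -p^4 + p^3 + p^2 - 14*p - 7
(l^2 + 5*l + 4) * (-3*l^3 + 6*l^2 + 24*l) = -3*l^5 - 9*l^4 + 42*l^3 + 144*l^2 + 96*l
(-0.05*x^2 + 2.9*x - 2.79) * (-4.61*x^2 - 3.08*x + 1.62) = 0.2305*x^4 - 13.215*x^3 + 3.8489*x^2 + 13.2912*x - 4.5198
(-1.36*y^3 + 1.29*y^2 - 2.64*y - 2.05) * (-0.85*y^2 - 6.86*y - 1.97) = 1.156*y^5 + 8.2331*y^4 - 3.9262*y^3 + 17.3116*y^2 + 19.2638*y + 4.0385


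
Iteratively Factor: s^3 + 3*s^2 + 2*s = (s + 1)*(s^2 + 2*s) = s*(s + 1)*(s + 2)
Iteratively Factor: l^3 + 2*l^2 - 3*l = (l + 3)*(l^2 - l) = (l - 1)*(l + 3)*(l)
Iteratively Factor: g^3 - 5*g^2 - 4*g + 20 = (g + 2)*(g^2 - 7*g + 10) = (g - 2)*(g + 2)*(g - 5)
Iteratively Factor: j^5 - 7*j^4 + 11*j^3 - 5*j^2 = (j - 1)*(j^4 - 6*j^3 + 5*j^2) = (j - 5)*(j - 1)*(j^3 - j^2) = j*(j - 5)*(j - 1)*(j^2 - j) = j*(j - 5)*(j - 1)^2*(j)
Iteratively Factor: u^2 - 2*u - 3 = (u - 3)*(u + 1)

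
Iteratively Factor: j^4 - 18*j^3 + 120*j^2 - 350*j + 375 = (j - 5)*(j^3 - 13*j^2 + 55*j - 75) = (j - 5)*(j - 3)*(j^2 - 10*j + 25) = (j - 5)^2*(j - 3)*(j - 5)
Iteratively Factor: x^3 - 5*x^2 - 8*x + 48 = (x + 3)*(x^2 - 8*x + 16) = (x - 4)*(x + 3)*(x - 4)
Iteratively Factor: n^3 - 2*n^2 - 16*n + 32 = (n + 4)*(n^2 - 6*n + 8) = (n - 2)*(n + 4)*(n - 4)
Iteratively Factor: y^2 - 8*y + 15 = (y - 5)*(y - 3)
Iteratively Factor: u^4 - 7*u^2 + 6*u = (u - 2)*(u^3 + 2*u^2 - 3*u) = u*(u - 2)*(u^2 + 2*u - 3) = u*(u - 2)*(u + 3)*(u - 1)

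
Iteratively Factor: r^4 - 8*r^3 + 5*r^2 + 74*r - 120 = (r - 4)*(r^3 - 4*r^2 - 11*r + 30) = (r - 5)*(r - 4)*(r^2 + r - 6) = (r - 5)*(r - 4)*(r - 2)*(r + 3)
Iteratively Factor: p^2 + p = (p + 1)*(p)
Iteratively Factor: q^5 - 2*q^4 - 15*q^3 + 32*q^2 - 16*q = (q)*(q^4 - 2*q^3 - 15*q^2 + 32*q - 16) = q*(q - 1)*(q^3 - q^2 - 16*q + 16) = q*(q - 4)*(q - 1)*(q^2 + 3*q - 4) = q*(q - 4)*(q - 1)^2*(q + 4)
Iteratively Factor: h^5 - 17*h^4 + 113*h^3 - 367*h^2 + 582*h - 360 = (h - 3)*(h^4 - 14*h^3 + 71*h^2 - 154*h + 120) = (h - 4)*(h - 3)*(h^3 - 10*h^2 + 31*h - 30) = (h - 4)*(h - 3)^2*(h^2 - 7*h + 10) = (h - 5)*(h - 4)*(h - 3)^2*(h - 2)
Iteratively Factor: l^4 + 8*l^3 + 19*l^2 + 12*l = (l + 1)*(l^3 + 7*l^2 + 12*l) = (l + 1)*(l + 4)*(l^2 + 3*l) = (l + 1)*(l + 3)*(l + 4)*(l)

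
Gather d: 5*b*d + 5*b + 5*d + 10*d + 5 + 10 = 5*b + d*(5*b + 15) + 15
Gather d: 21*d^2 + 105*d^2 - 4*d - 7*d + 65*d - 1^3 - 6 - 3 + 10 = 126*d^2 + 54*d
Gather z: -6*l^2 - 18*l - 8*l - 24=-6*l^2 - 26*l - 24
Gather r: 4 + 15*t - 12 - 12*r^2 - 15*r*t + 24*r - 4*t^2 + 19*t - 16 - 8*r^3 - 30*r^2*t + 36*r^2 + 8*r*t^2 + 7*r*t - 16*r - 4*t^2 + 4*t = -8*r^3 + r^2*(24 - 30*t) + r*(8*t^2 - 8*t + 8) - 8*t^2 + 38*t - 24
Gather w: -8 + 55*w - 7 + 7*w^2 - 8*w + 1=7*w^2 + 47*w - 14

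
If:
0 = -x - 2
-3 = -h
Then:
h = 3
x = -2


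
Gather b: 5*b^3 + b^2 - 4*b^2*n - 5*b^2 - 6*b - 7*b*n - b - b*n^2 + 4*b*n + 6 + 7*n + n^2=5*b^3 + b^2*(-4*n - 4) + b*(-n^2 - 3*n - 7) + n^2 + 7*n + 6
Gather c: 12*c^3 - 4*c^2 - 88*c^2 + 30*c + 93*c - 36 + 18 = 12*c^3 - 92*c^2 + 123*c - 18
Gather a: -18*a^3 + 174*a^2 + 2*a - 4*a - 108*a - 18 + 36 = -18*a^3 + 174*a^2 - 110*a + 18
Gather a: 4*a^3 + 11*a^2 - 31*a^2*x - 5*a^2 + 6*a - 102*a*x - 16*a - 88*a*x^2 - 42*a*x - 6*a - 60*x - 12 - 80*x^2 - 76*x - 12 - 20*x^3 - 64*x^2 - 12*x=4*a^3 + a^2*(6 - 31*x) + a*(-88*x^2 - 144*x - 16) - 20*x^3 - 144*x^2 - 148*x - 24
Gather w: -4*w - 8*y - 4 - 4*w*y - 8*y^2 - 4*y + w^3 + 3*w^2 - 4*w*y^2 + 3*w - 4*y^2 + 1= w^3 + 3*w^2 + w*(-4*y^2 - 4*y - 1) - 12*y^2 - 12*y - 3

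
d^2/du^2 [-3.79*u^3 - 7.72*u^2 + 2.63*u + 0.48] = -22.74*u - 15.44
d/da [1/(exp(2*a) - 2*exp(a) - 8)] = 2*(1 - exp(a))*exp(a)/(-exp(2*a) + 2*exp(a) + 8)^2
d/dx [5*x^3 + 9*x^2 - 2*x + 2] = 15*x^2 + 18*x - 2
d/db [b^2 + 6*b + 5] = 2*b + 6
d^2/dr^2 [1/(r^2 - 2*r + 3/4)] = 32*(-4*r^2 + 8*r + 16*(r - 1)^2 - 3)/(4*r^2 - 8*r + 3)^3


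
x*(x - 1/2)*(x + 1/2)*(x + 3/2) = x^4 + 3*x^3/2 - x^2/4 - 3*x/8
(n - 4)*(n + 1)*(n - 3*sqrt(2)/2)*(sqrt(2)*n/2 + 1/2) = sqrt(2)*n^4/2 - 3*sqrt(2)*n^3/2 - n^3 - 11*sqrt(2)*n^2/4 + 3*n^2 + 9*sqrt(2)*n/4 + 4*n + 3*sqrt(2)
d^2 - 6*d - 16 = (d - 8)*(d + 2)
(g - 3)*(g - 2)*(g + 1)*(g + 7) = g^4 + 3*g^3 - 27*g^2 + 13*g + 42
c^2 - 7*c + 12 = (c - 4)*(c - 3)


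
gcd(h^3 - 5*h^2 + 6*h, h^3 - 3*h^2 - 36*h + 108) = h - 3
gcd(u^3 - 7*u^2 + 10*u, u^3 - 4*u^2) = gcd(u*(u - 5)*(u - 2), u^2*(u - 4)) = u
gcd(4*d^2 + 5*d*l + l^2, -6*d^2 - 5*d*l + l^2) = d + l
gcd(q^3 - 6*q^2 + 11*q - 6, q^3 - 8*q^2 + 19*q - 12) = q^2 - 4*q + 3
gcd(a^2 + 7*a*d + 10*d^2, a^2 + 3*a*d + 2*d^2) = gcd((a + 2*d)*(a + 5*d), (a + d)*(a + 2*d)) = a + 2*d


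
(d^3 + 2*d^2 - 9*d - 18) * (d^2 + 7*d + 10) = d^5 + 9*d^4 + 15*d^3 - 61*d^2 - 216*d - 180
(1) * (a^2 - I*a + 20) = a^2 - I*a + 20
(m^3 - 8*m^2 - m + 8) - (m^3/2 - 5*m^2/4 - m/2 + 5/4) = m^3/2 - 27*m^2/4 - m/2 + 27/4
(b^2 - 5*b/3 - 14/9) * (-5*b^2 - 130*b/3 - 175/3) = -5*b^4 - 35*b^3 + 65*b^2/3 + 4445*b/27 + 2450/27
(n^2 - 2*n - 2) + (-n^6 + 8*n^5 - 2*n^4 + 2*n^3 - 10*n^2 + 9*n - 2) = -n^6 + 8*n^5 - 2*n^4 + 2*n^3 - 9*n^2 + 7*n - 4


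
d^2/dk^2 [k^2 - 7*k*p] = 2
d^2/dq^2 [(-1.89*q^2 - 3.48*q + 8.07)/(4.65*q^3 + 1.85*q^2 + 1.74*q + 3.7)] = (-81.73305*q^6 - 451.4778*q^5 + 2006.05464*q^4 + 1610.65968*q^3 + 1353.58677*q^2 - 534.27852*q - 68.552556)/(100.544625*q^9 + 120.004875*q^8 + 160.613325*q^7 + 336.151475*q^6 + 251.07597*q^5 + 234.41313*q^4 + 267.705324*q^3 + 109.58586*q^2 + 71.4618*q + 50.653)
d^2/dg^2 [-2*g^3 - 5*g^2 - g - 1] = -12*g - 10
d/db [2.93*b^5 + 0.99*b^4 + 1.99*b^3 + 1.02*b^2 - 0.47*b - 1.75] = 14.65*b^4 + 3.96*b^3 + 5.97*b^2 + 2.04*b - 0.47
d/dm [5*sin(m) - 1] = 5*cos(m)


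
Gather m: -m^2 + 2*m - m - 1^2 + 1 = -m^2 + m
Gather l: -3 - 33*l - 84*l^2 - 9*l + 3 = -84*l^2 - 42*l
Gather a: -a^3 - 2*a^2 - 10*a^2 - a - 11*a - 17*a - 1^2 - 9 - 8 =-a^3 - 12*a^2 - 29*a - 18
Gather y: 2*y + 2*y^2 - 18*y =2*y^2 - 16*y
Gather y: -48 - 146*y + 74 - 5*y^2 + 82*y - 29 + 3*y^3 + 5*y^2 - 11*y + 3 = 3*y^3 - 75*y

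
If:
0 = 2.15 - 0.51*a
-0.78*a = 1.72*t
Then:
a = 4.22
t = -1.91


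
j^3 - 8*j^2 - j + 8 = (j - 8)*(j - 1)*(j + 1)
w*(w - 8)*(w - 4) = w^3 - 12*w^2 + 32*w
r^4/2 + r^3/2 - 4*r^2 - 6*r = r*(r/2 + 1)*(r - 3)*(r + 2)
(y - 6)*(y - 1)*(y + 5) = y^3 - 2*y^2 - 29*y + 30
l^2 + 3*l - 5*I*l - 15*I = (l + 3)*(l - 5*I)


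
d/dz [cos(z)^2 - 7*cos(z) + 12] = (7 - 2*cos(z))*sin(z)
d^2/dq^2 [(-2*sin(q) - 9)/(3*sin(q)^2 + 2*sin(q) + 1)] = 2*(9*sin(q)^5 + 156*sin(q)^4 + 45*sin(q)^3 - 281*sin(q)^2 - 152*sin(q) - 5)/(3*sin(q)^2 + 2*sin(q) + 1)^3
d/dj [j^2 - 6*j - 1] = 2*j - 6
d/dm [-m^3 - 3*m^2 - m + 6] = -3*m^2 - 6*m - 1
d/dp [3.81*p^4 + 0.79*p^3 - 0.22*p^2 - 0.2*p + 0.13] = 15.24*p^3 + 2.37*p^2 - 0.44*p - 0.2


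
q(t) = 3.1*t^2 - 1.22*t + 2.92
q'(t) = 6.2*t - 1.22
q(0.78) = 3.85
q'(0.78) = 3.62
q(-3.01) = 34.68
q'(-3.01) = -19.88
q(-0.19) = 3.26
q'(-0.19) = -2.40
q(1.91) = 11.90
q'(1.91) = 10.62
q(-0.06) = 3.00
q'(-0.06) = -1.59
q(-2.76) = 29.90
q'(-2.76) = -18.33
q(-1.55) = 12.26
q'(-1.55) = -10.83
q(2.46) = 18.68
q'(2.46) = 14.03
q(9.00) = 243.04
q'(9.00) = 54.58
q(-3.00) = 34.48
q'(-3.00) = -19.82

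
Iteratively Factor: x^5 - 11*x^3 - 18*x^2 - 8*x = (x)*(x^4 - 11*x^2 - 18*x - 8) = x*(x + 1)*(x^3 - x^2 - 10*x - 8) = x*(x + 1)*(x + 2)*(x^2 - 3*x - 4) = x*(x + 1)^2*(x + 2)*(x - 4)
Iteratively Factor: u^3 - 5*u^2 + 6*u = (u - 2)*(u^2 - 3*u) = u*(u - 2)*(u - 3)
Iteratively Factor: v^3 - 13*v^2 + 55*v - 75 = (v - 3)*(v^2 - 10*v + 25) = (v - 5)*(v - 3)*(v - 5)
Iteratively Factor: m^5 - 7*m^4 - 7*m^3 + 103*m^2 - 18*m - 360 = (m - 4)*(m^4 - 3*m^3 - 19*m^2 + 27*m + 90) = (m - 4)*(m + 3)*(m^3 - 6*m^2 - m + 30) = (m - 4)*(m + 2)*(m + 3)*(m^2 - 8*m + 15) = (m - 5)*(m - 4)*(m + 2)*(m + 3)*(m - 3)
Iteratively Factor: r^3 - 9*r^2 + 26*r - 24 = (r - 4)*(r^2 - 5*r + 6) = (r - 4)*(r - 2)*(r - 3)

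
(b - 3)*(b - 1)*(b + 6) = b^3 + 2*b^2 - 21*b + 18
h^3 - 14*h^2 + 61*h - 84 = (h - 7)*(h - 4)*(h - 3)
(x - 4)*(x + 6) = x^2 + 2*x - 24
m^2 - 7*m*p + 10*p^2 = (m - 5*p)*(m - 2*p)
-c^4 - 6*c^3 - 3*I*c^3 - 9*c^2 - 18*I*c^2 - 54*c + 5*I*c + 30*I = (c + 6)*(c + 5*I)*(I*c + 1)^2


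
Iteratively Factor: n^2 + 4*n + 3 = (n + 1)*(n + 3)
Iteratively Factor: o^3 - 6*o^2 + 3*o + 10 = (o + 1)*(o^2 - 7*o + 10) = (o - 5)*(o + 1)*(o - 2)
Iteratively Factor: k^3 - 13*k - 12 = (k - 4)*(k^2 + 4*k + 3) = (k - 4)*(k + 3)*(k + 1)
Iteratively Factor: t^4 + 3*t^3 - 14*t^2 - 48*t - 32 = (t + 2)*(t^3 + t^2 - 16*t - 16) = (t + 1)*(t + 2)*(t^2 - 16) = (t - 4)*(t + 1)*(t + 2)*(t + 4)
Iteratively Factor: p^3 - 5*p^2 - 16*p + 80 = (p + 4)*(p^2 - 9*p + 20) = (p - 4)*(p + 4)*(p - 5)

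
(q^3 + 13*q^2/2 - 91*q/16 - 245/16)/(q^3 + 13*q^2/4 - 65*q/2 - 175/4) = (q - 7/4)/(q - 5)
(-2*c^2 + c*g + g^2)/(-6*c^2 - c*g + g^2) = (c - g)/(3*c - g)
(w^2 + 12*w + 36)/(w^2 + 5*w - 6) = (w + 6)/(w - 1)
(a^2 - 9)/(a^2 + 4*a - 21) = (a + 3)/(a + 7)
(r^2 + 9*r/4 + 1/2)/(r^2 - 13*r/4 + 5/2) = (4*r^2 + 9*r + 2)/(4*r^2 - 13*r + 10)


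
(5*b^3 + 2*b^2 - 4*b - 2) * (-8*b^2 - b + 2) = -40*b^5 - 21*b^4 + 40*b^3 + 24*b^2 - 6*b - 4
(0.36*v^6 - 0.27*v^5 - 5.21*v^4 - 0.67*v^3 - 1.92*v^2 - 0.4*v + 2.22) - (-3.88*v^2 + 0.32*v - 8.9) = 0.36*v^6 - 0.27*v^5 - 5.21*v^4 - 0.67*v^3 + 1.96*v^2 - 0.72*v + 11.12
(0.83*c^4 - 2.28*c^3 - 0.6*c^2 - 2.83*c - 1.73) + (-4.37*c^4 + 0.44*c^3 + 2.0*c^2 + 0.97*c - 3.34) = -3.54*c^4 - 1.84*c^3 + 1.4*c^2 - 1.86*c - 5.07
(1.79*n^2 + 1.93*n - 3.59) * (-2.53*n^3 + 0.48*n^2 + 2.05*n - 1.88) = -4.5287*n^5 - 4.0237*n^4 + 13.6786*n^3 - 1.1319*n^2 - 10.9879*n + 6.7492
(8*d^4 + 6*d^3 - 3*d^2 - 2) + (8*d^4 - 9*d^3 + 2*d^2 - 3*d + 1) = 16*d^4 - 3*d^3 - d^2 - 3*d - 1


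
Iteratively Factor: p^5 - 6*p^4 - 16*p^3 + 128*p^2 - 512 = (p - 4)*(p^4 - 2*p^3 - 24*p^2 + 32*p + 128) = (p - 4)*(p + 4)*(p^3 - 6*p^2 + 32) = (p - 4)^2*(p + 4)*(p^2 - 2*p - 8) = (p - 4)^3*(p + 4)*(p + 2)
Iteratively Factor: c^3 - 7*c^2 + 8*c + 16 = (c + 1)*(c^2 - 8*c + 16) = (c - 4)*(c + 1)*(c - 4)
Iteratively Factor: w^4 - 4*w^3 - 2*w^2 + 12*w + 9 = (w - 3)*(w^3 - w^2 - 5*w - 3) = (w - 3)*(w + 1)*(w^2 - 2*w - 3) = (w - 3)^2*(w + 1)*(w + 1)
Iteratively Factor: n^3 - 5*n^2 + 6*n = (n - 3)*(n^2 - 2*n) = n*(n - 3)*(n - 2)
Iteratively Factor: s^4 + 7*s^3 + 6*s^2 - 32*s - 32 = (s + 1)*(s^3 + 6*s^2 - 32) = (s + 1)*(s + 4)*(s^2 + 2*s - 8) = (s + 1)*(s + 4)^2*(s - 2)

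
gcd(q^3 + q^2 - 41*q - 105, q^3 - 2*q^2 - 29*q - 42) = q^2 - 4*q - 21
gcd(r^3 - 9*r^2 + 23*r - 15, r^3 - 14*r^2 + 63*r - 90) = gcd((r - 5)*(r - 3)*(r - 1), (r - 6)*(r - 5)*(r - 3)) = r^2 - 8*r + 15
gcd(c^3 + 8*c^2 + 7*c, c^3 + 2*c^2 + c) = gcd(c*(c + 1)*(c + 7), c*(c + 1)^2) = c^2 + c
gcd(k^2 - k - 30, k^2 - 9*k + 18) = k - 6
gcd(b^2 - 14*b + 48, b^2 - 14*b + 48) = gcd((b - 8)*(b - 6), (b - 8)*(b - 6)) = b^2 - 14*b + 48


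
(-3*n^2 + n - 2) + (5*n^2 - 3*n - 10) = 2*n^2 - 2*n - 12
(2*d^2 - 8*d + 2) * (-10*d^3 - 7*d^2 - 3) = -20*d^5 + 66*d^4 + 36*d^3 - 20*d^2 + 24*d - 6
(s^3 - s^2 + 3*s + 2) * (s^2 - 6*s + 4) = s^5 - 7*s^4 + 13*s^3 - 20*s^2 + 8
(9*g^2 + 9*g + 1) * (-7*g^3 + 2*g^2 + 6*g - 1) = -63*g^5 - 45*g^4 + 65*g^3 + 47*g^2 - 3*g - 1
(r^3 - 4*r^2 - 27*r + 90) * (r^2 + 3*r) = r^5 - r^4 - 39*r^3 + 9*r^2 + 270*r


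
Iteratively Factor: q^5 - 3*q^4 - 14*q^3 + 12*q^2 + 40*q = (q + 2)*(q^4 - 5*q^3 - 4*q^2 + 20*q) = (q - 5)*(q + 2)*(q^3 - 4*q) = q*(q - 5)*(q + 2)*(q^2 - 4) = q*(q - 5)*(q + 2)^2*(q - 2)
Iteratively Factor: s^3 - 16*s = (s - 4)*(s^2 + 4*s) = (s - 4)*(s + 4)*(s)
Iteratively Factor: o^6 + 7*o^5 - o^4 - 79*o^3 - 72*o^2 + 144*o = (o - 3)*(o^5 + 10*o^4 + 29*o^3 + 8*o^2 - 48*o) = (o - 3)*(o - 1)*(o^4 + 11*o^3 + 40*o^2 + 48*o) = (o - 3)*(o - 1)*(o + 3)*(o^3 + 8*o^2 + 16*o) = (o - 3)*(o - 1)*(o + 3)*(o + 4)*(o^2 + 4*o) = o*(o - 3)*(o - 1)*(o + 3)*(o + 4)*(o + 4)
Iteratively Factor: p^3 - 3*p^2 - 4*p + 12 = (p - 3)*(p^2 - 4) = (p - 3)*(p + 2)*(p - 2)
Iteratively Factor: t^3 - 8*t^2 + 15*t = (t - 3)*(t^2 - 5*t) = t*(t - 3)*(t - 5)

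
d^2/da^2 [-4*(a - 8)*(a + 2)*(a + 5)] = 8 - 24*a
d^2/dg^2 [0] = 0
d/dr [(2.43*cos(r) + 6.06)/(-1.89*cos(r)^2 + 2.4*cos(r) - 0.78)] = (-4.5927*cos(r)^2 - 22.9068*cos(r) + 16.4394)*sin(r)/(3.5721*cos(r)^4 - 9.072*cos(r)^3 + 8.7084*cos(r)^2 - 3.744*cos(r) + 0.6084)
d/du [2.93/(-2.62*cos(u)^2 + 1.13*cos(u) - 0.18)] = (3.3109 - 15.3532*cos(u))*sin(u)/(2.62*cos(u)^2 - 1.13*cos(u) + 0.18)^2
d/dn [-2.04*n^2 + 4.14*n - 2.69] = 4.14 - 4.08*n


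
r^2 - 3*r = r*(r - 3)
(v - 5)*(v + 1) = v^2 - 4*v - 5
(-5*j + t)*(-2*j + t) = 10*j^2 - 7*j*t + t^2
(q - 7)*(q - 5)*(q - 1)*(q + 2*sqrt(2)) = q^4 - 13*q^3 + 2*sqrt(2)*q^3 - 26*sqrt(2)*q^2 + 47*q^2 - 35*q + 94*sqrt(2)*q - 70*sqrt(2)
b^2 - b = b*(b - 1)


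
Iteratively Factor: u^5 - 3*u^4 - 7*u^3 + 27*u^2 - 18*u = (u + 3)*(u^4 - 6*u^3 + 11*u^2 - 6*u) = (u - 2)*(u + 3)*(u^3 - 4*u^2 + 3*u) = u*(u - 2)*(u + 3)*(u^2 - 4*u + 3) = u*(u - 2)*(u - 1)*(u + 3)*(u - 3)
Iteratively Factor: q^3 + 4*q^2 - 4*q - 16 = (q + 4)*(q^2 - 4) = (q + 2)*(q + 4)*(q - 2)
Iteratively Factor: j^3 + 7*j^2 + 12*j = (j + 4)*(j^2 + 3*j) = j*(j + 4)*(j + 3)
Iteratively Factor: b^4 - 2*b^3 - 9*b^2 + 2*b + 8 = (b + 1)*(b^3 - 3*b^2 - 6*b + 8) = (b - 4)*(b + 1)*(b^2 + b - 2) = (b - 4)*(b - 1)*(b + 1)*(b + 2)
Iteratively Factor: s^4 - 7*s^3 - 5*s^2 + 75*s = (s - 5)*(s^3 - 2*s^2 - 15*s) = s*(s - 5)*(s^2 - 2*s - 15) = s*(s - 5)*(s + 3)*(s - 5)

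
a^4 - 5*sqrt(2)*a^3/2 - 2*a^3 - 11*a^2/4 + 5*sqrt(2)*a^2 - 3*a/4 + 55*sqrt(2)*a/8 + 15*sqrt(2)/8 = (a - 3)*(a + 1/2)^2*(a - 5*sqrt(2)/2)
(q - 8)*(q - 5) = q^2 - 13*q + 40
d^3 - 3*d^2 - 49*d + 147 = (d - 7)*(d - 3)*(d + 7)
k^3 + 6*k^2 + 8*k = k*(k + 2)*(k + 4)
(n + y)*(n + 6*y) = n^2 + 7*n*y + 6*y^2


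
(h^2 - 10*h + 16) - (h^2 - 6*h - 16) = 32 - 4*h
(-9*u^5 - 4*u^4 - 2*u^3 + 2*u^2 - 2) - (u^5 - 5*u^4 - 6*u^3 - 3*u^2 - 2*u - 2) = -10*u^5 + u^4 + 4*u^3 + 5*u^2 + 2*u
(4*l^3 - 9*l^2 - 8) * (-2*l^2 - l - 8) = -8*l^5 + 14*l^4 - 23*l^3 + 88*l^2 + 8*l + 64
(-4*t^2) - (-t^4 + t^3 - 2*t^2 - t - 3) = t^4 - t^3 - 2*t^2 + t + 3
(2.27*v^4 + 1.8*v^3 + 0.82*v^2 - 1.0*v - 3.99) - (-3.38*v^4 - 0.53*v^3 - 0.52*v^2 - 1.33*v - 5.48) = 5.65*v^4 + 2.33*v^3 + 1.34*v^2 + 0.33*v + 1.49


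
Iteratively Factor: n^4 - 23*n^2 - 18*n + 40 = (n - 5)*(n^3 + 5*n^2 + 2*n - 8) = (n - 5)*(n + 4)*(n^2 + n - 2) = (n - 5)*(n + 2)*(n + 4)*(n - 1)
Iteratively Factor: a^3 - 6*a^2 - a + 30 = (a - 5)*(a^2 - a - 6) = (a - 5)*(a + 2)*(a - 3)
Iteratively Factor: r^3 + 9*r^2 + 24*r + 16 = (r + 1)*(r^2 + 8*r + 16) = (r + 1)*(r + 4)*(r + 4)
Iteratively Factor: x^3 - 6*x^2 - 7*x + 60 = (x + 3)*(x^2 - 9*x + 20) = (x - 5)*(x + 3)*(x - 4)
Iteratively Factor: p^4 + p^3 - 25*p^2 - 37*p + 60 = (p - 1)*(p^3 + 2*p^2 - 23*p - 60) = (p - 1)*(p + 3)*(p^2 - p - 20) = (p - 5)*(p - 1)*(p + 3)*(p + 4)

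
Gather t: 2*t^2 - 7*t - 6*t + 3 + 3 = 2*t^2 - 13*t + 6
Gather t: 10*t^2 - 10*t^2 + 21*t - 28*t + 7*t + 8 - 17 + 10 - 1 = 0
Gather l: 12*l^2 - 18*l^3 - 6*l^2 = -18*l^3 + 6*l^2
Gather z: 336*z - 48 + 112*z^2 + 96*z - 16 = 112*z^2 + 432*z - 64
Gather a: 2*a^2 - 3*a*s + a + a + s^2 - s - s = 2*a^2 + a*(2 - 3*s) + s^2 - 2*s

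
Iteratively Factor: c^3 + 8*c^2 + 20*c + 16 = (c + 2)*(c^2 + 6*c + 8) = (c + 2)^2*(c + 4)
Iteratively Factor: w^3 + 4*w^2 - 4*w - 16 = (w + 4)*(w^2 - 4) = (w - 2)*(w + 4)*(w + 2)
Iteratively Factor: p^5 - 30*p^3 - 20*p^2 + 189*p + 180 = (p - 3)*(p^4 + 3*p^3 - 21*p^2 - 83*p - 60) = (p - 3)*(p + 3)*(p^3 - 21*p - 20) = (p - 3)*(p + 3)*(p + 4)*(p^2 - 4*p - 5) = (p - 5)*(p - 3)*(p + 3)*(p + 4)*(p + 1)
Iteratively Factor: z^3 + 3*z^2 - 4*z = (z + 4)*(z^2 - z) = z*(z + 4)*(z - 1)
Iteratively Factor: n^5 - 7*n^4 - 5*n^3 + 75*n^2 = (n)*(n^4 - 7*n^3 - 5*n^2 + 75*n) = n*(n - 5)*(n^3 - 2*n^2 - 15*n) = n*(n - 5)^2*(n^2 + 3*n) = n^2*(n - 5)^2*(n + 3)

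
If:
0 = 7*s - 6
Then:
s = 6/7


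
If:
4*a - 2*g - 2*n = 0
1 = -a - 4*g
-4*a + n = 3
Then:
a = -11/7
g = 1/7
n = -23/7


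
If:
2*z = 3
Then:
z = 3/2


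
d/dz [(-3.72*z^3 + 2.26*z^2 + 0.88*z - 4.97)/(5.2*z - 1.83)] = (-38.688*z^3 + 32.1748*z^2 - 8.2716*z + 24.2336)/(27.04*z^2 - 19.032*z + 3.3489)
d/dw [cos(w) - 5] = -sin(w)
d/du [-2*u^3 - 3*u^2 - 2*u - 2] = -6*u^2 - 6*u - 2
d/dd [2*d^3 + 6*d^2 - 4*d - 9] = 6*d^2 + 12*d - 4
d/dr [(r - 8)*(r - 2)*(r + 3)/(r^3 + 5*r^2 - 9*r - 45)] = 2*(6*r^2 - 31*r + 59)/(r^4 + 4*r^3 - 26*r^2 - 60*r + 225)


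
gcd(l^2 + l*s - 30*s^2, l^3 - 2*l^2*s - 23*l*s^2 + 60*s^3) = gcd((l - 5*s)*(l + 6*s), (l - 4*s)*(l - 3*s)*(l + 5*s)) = 1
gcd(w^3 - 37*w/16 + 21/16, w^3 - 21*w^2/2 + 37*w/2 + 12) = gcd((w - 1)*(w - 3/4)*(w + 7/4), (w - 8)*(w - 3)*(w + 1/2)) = 1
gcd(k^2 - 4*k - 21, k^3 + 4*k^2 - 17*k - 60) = k + 3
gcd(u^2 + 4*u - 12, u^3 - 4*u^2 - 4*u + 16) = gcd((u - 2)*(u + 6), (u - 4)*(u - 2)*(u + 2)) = u - 2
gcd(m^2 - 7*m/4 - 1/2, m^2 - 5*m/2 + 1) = m - 2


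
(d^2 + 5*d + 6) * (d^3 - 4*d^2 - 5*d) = d^5 + d^4 - 19*d^3 - 49*d^2 - 30*d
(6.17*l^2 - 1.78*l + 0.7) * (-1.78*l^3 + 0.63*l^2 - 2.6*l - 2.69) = -10.9826*l^5 + 7.0555*l^4 - 18.4094*l^3 - 11.5283*l^2 + 2.9682*l - 1.883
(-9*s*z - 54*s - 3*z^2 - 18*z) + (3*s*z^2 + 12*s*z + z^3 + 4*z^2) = 3*s*z^2 + 3*s*z - 54*s + z^3 + z^2 - 18*z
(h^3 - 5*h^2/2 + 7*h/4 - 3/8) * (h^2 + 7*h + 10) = h^5 + 9*h^4/2 - 23*h^3/4 - 105*h^2/8 + 119*h/8 - 15/4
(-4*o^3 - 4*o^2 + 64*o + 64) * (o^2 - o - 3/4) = -4*o^5 + 71*o^3 + 3*o^2 - 112*o - 48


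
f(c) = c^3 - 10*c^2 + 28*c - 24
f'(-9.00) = 451.00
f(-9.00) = -1815.00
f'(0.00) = 28.00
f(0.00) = -24.00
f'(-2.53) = 97.80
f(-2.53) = -175.04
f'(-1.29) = 58.79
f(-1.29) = -78.91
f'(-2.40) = 93.28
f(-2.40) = -162.62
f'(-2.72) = 104.60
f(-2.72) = -194.27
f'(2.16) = -1.20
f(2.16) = -0.10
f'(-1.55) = 66.21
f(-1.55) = -95.15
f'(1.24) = 7.81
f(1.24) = -2.75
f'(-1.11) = 53.90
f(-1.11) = -68.77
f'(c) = 3*c^2 - 20*c + 28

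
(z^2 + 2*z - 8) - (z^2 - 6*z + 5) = 8*z - 13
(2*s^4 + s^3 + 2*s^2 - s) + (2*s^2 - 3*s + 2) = 2*s^4 + s^3 + 4*s^2 - 4*s + 2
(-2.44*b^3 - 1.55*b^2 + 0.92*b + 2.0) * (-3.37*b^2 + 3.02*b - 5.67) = 8.2228*b^5 - 2.1453*b^4 + 6.0534*b^3 + 4.8269*b^2 + 0.8236*b - 11.34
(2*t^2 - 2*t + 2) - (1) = 2*t^2 - 2*t + 1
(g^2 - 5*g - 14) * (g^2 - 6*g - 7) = g^4 - 11*g^3 + 9*g^2 + 119*g + 98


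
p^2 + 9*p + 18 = (p + 3)*(p + 6)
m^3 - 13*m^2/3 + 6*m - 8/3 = (m - 2)*(m - 4/3)*(m - 1)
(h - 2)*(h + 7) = h^2 + 5*h - 14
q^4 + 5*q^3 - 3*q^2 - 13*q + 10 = (q - 1)^2*(q + 2)*(q + 5)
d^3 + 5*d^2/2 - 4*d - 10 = (d - 2)*(d + 2)*(d + 5/2)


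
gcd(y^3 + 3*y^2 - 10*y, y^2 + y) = y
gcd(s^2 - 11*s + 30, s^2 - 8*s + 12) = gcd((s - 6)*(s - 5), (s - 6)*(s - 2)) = s - 6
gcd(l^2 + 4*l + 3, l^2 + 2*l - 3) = l + 3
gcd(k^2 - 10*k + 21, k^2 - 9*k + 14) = k - 7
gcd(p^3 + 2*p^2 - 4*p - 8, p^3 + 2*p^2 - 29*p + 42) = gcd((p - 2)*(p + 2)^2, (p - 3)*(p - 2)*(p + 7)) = p - 2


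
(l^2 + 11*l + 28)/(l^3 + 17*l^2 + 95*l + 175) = (l + 4)/(l^2 + 10*l + 25)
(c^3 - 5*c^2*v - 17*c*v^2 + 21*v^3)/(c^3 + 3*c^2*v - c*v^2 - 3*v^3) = (c - 7*v)/(c + v)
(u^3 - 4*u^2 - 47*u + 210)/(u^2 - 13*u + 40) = (u^2 + u - 42)/(u - 8)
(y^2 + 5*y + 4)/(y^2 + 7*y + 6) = (y + 4)/(y + 6)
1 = 1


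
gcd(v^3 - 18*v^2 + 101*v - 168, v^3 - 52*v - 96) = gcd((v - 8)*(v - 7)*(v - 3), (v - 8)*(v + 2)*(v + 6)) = v - 8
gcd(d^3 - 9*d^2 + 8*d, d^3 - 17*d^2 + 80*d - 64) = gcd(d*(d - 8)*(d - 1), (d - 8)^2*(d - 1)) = d^2 - 9*d + 8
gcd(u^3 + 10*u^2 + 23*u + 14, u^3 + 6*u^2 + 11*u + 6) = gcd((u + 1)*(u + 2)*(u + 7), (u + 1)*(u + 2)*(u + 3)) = u^2 + 3*u + 2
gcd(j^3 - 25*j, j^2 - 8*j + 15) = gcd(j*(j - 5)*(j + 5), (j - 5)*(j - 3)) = j - 5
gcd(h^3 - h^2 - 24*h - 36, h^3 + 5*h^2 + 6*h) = h^2 + 5*h + 6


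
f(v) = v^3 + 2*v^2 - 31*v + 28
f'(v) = 3*v^2 + 4*v - 31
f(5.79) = 109.66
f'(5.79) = 92.73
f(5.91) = 121.07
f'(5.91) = 97.42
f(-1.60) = 78.62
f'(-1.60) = -29.72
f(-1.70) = 81.57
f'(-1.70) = -29.13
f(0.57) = 11.16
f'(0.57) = -27.75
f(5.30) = 68.76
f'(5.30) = 74.47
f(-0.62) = 47.75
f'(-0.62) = -32.33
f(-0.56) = 45.81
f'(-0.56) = -32.30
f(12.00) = 1672.00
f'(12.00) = 449.00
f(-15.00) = -2432.00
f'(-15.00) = 584.00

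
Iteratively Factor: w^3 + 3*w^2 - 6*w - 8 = (w + 4)*(w^2 - w - 2) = (w - 2)*(w + 4)*(w + 1)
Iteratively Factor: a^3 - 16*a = (a + 4)*(a^2 - 4*a) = a*(a + 4)*(a - 4)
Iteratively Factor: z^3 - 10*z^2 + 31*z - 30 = (z - 5)*(z^2 - 5*z + 6) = (z - 5)*(z - 2)*(z - 3)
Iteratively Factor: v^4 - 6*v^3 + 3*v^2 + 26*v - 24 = (v + 2)*(v^3 - 8*v^2 + 19*v - 12) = (v - 3)*(v + 2)*(v^2 - 5*v + 4) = (v - 3)*(v - 1)*(v + 2)*(v - 4)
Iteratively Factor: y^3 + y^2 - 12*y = (y)*(y^2 + y - 12) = y*(y - 3)*(y + 4)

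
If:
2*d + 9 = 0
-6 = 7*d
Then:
No Solution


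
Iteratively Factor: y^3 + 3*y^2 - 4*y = (y + 4)*(y^2 - y) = y*(y + 4)*(y - 1)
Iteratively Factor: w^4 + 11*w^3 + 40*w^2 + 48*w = (w + 3)*(w^3 + 8*w^2 + 16*w) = w*(w + 3)*(w^2 + 8*w + 16) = w*(w + 3)*(w + 4)*(w + 4)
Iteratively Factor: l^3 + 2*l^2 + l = (l)*(l^2 + 2*l + 1) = l*(l + 1)*(l + 1)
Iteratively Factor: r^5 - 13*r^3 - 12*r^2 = (r)*(r^4 - 13*r^2 - 12*r) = r^2*(r^3 - 13*r - 12) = r^2*(r + 1)*(r^2 - r - 12) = r^2*(r - 4)*(r + 1)*(r + 3)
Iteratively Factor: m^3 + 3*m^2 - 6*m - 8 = (m + 1)*(m^2 + 2*m - 8) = (m + 1)*(m + 4)*(m - 2)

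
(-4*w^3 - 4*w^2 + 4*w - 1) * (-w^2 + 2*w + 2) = 4*w^5 - 4*w^4 - 20*w^3 + w^2 + 6*w - 2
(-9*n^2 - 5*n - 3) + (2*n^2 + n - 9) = -7*n^2 - 4*n - 12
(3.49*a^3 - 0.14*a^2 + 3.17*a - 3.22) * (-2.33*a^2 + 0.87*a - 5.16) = -8.1317*a^5 + 3.3625*a^4 - 25.5163*a^3 + 10.9829*a^2 - 19.1586*a + 16.6152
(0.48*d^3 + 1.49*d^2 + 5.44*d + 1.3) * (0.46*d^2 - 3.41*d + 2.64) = 0.2208*d^5 - 0.9514*d^4 - 1.3113*d^3 - 14.0188*d^2 + 9.9286*d + 3.432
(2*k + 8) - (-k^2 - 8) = k^2 + 2*k + 16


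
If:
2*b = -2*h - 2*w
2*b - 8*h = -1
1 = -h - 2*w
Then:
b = 7/18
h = 2/9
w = -11/18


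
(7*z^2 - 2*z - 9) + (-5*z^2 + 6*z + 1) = 2*z^2 + 4*z - 8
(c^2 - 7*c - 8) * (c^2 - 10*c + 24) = c^4 - 17*c^3 + 86*c^2 - 88*c - 192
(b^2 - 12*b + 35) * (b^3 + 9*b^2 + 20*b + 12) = b^5 - 3*b^4 - 53*b^3 + 87*b^2 + 556*b + 420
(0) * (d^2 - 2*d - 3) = 0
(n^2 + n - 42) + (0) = n^2 + n - 42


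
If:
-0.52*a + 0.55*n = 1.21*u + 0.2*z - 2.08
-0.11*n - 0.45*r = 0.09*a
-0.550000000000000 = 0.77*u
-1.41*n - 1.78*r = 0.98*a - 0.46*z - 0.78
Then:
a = 0.068250018297592*z + 3.88094055597794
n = 0.428163653663178*z - 1.68399386395852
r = -0.118312230110517*z - 0.364545166672392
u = -0.71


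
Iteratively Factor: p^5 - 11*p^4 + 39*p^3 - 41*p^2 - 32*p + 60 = (p - 5)*(p^4 - 6*p^3 + 9*p^2 + 4*p - 12) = (p - 5)*(p + 1)*(p^3 - 7*p^2 + 16*p - 12) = (p - 5)*(p - 3)*(p + 1)*(p^2 - 4*p + 4) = (p - 5)*(p - 3)*(p - 2)*(p + 1)*(p - 2)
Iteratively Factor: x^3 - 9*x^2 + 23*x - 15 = (x - 1)*(x^2 - 8*x + 15) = (x - 5)*(x - 1)*(x - 3)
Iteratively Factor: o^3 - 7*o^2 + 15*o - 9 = (o - 3)*(o^2 - 4*o + 3) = (o - 3)*(o - 1)*(o - 3)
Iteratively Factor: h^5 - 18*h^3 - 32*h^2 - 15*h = (h - 5)*(h^4 + 5*h^3 + 7*h^2 + 3*h) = (h - 5)*(h + 1)*(h^3 + 4*h^2 + 3*h) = (h - 5)*(h + 1)*(h + 3)*(h^2 + h) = h*(h - 5)*(h + 1)*(h + 3)*(h + 1)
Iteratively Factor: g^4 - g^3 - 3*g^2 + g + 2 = (g - 1)*(g^3 - 3*g - 2) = (g - 2)*(g - 1)*(g^2 + 2*g + 1) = (g - 2)*(g - 1)*(g + 1)*(g + 1)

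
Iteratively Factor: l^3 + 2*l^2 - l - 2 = (l - 1)*(l^2 + 3*l + 2) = (l - 1)*(l + 2)*(l + 1)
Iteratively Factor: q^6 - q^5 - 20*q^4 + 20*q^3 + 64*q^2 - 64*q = (q)*(q^5 - q^4 - 20*q^3 + 20*q^2 + 64*q - 64) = q*(q + 4)*(q^4 - 5*q^3 + 20*q - 16) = q*(q + 2)*(q + 4)*(q^3 - 7*q^2 + 14*q - 8) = q*(q - 1)*(q + 2)*(q + 4)*(q^2 - 6*q + 8) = q*(q - 4)*(q - 1)*(q + 2)*(q + 4)*(q - 2)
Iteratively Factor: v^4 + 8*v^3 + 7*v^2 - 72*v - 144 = (v - 3)*(v^3 + 11*v^2 + 40*v + 48) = (v - 3)*(v + 4)*(v^2 + 7*v + 12) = (v - 3)*(v + 3)*(v + 4)*(v + 4)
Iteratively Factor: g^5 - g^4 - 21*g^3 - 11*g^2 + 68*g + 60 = (g + 2)*(g^4 - 3*g^3 - 15*g^2 + 19*g + 30) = (g + 1)*(g + 2)*(g^3 - 4*g^2 - 11*g + 30) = (g - 2)*(g + 1)*(g + 2)*(g^2 - 2*g - 15) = (g - 5)*(g - 2)*(g + 1)*(g + 2)*(g + 3)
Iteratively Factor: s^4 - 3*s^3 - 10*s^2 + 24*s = (s)*(s^3 - 3*s^2 - 10*s + 24) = s*(s - 2)*(s^2 - s - 12) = s*(s - 2)*(s + 3)*(s - 4)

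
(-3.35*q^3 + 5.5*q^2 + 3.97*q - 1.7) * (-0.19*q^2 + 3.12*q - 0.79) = 0.6365*q^5 - 11.497*q^4 + 19.0522*q^3 + 8.3644*q^2 - 8.4403*q + 1.343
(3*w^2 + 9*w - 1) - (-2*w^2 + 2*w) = 5*w^2 + 7*w - 1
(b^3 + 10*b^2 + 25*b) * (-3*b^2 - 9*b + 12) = -3*b^5 - 39*b^4 - 153*b^3 - 105*b^2 + 300*b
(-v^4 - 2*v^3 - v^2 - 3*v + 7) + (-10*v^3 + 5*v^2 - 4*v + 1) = -v^4 - 12*v^3 + 4*v^2 - 7*v + 8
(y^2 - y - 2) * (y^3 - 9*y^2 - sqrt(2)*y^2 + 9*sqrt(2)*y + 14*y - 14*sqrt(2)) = y^5 - 10*y^4 - sqrt(2)*y^4 + 10*sqrt(2)*y^3 + 21*y^3 - 21*sqrt(2)*y^2 + 4*y^2 - 28*y - 4*sqrt(2)*y + 28*sqrt(2)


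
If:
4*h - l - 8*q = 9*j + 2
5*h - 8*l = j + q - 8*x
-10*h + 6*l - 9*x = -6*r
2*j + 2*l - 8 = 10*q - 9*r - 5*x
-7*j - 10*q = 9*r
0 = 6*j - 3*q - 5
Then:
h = 70073/161127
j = 84538/161127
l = -7052/161127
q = -99469/161127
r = 134308/483381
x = -52714/161127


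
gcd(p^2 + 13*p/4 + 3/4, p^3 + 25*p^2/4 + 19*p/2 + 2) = p + 1/4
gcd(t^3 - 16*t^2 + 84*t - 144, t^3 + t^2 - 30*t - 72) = t - 6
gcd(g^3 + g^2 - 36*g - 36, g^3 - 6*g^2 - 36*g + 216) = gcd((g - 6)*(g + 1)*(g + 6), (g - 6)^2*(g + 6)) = g^2 - 36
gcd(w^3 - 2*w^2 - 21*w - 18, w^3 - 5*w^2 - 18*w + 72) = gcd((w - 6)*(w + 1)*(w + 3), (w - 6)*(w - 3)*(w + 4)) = w - 6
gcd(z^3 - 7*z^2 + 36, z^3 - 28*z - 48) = z^2 - 4*z - 12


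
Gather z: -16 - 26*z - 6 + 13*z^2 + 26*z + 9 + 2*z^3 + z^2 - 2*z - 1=2*z^3 + 14*z^2 - 2*z - 14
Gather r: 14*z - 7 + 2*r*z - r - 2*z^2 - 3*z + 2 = r*(2*z - 1) - 2*z^2 + 11*z - 5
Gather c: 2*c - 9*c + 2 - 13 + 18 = 7 - 7*c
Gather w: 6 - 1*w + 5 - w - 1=10 - 2*w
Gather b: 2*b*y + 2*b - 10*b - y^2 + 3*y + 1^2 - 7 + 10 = b*(2*y - 8) - y^2 + 3*y + 4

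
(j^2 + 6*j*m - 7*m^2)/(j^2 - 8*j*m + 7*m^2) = (j + 7*m)/(j - 7*m)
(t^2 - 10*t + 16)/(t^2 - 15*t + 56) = (t - 2)/(t - 7)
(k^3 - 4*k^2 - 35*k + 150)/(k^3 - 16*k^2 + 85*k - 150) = (k + 6)/(k - 6)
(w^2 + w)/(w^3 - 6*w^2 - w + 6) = w/(w^2 - 7*w + 6)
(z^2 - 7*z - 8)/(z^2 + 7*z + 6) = (z - 8)/(z + 6)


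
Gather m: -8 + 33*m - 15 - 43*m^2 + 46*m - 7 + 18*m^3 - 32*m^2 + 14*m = 18*m^3 - 75*m^2 + 93*m - 30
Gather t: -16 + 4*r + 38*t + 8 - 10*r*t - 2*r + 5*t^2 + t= 2*r + 5*t^2 + t*(39 - 10*r) - 8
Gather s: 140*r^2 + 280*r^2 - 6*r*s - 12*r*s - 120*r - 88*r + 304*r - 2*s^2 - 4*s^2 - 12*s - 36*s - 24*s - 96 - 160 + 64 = 420*r^2 + 96*r - 6*s^2 + s*(-18*r - 72) - 192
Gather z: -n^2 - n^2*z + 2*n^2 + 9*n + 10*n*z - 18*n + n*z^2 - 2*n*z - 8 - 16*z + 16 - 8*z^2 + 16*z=n^2 - 9*n + z^2*(n - 8) + z*(-n^2 + 8*n) + 8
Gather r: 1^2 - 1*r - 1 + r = 0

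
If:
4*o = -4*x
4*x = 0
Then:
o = 0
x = 0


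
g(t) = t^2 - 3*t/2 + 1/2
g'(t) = 2*t - 3/2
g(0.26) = 0.18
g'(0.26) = -0.98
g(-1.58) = 5.37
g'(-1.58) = -4.66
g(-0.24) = 0.92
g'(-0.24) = -1.98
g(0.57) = -0.03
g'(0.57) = -0.36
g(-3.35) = 16.75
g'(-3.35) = -8.20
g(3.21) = 5.99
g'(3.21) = 4.92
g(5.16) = 19.39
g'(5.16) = 8.82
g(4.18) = 11.70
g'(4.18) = 6.86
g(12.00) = 126.50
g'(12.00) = 22.50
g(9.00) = 68.00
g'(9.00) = 16.50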